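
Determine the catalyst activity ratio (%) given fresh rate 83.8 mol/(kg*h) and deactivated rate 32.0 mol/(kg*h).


Activity (%) = (rate_used / rate_fresh) * 100
rate_used = 32.0, rate_fresh = 83.8
= (32.0 / 83.8) * 100
= 0.3819 * 100 = 38.19

38.19 %


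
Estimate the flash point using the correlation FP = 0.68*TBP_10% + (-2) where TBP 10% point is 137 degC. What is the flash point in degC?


FP = 0.68 * 137 + (-2) = 91.16

91.16 degC


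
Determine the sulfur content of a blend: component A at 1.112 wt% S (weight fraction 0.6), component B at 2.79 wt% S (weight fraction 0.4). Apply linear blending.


Linear sulfur blending: S_blend = x1*S1 + x2*S2
Contribution 1: 0.6 * 1.112 = 0.6672 wt%
Contribution 2: 0.4 * 2.79 = 1.116 wt%
S_blend = 0.6672 + 1.116 = 1.7832

1.7832 wt%


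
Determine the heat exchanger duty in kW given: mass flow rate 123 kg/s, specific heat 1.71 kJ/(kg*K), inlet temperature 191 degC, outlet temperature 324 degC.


Q = m_dot * cp * delta_T
delta_T = 324 - 191 = 133 K
Q = 123 * 1.71 * 133
= 210.33 * 133
= 27973.89 kW

27973.89 kW


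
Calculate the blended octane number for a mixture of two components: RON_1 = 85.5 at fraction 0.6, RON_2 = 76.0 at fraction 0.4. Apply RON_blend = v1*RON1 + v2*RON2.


Linear blending: RON_blend = sum(vi * RONi)
Contribution 1: 0.6 * 85.5 = 51.3
Contribution 2: 0.4 * 76.0 = 30.4
RON_blend = 51.3 + 30.4 = 81.7

81.7


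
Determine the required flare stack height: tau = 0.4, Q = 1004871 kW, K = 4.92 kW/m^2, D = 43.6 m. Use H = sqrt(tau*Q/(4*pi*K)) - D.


tau*Q/(4*pi*K) = 0.4 * 1004871 / (4 * pi * 4.92) = 6501.23
sqrt(6501.23) = 80.6302
H = 80.6302 - 43.6 = 37.03

37.03 m


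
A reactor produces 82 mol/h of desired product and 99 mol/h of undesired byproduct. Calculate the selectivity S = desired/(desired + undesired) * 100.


Selectivity = desired / (desired + undesired) * 100
Total products = 82 + 99 = 181 mol/h
S = 82 / 181 * 100
= 0.4530 * 100
= 45.30 %

45.30 %


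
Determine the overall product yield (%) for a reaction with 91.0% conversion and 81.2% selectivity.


Overall yield = conversion (%) * selectivity (%) / 100
Conversion = 91.0%, Selectivity = 81.2%
Y = 91.0 * 81.2 / 100
= 73.892 %

73.892 %


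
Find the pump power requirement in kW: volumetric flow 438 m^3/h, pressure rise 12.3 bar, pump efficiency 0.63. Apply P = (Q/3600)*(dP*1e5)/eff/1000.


Q = 438 / 3600 = 0.121667 m^3/s
P = 0.121667 * (12.3 * 1e5) / 0.63 / 1000 = 237.5

237.5 kW


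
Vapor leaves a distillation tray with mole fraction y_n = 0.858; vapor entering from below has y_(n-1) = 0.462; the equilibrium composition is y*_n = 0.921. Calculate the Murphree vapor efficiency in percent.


Murphree vapor efficiency: EMV = (y_n - y_(n-1)) / (y*_n - y_(n-1)) * 100
EMV = (0.858 - 0.462) / (0.921 - 0.462) * 100 = 0.396 / 0.459 * 100 = 86.27

86.27 %


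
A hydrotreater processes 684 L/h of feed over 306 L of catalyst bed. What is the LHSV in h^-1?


LHSV = volumetric feed rate / catalyst volume
= 684 L/h / 306 L
= 2.235 h^-1

2.235 h^-1


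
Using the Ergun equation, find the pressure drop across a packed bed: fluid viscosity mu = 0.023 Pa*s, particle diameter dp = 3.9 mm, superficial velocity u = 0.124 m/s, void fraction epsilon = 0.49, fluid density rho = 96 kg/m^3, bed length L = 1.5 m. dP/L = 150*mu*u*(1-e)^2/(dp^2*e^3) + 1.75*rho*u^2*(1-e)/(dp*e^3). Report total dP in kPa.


dp = 3.9 mm = 0.0039 m
Viscous term = 150*0.023*0.124*(1-0.49)^2 / (0.0039^2*0.49^3) = 62181.9
Inertial term = 1.75*96*0.124^2*(1-0.49) / (0.0039*0.49^3) = 2871.24
dP/L = 62181.9 + 2871.24 = 65053.1 Pa/m
dP = 65053.1 * 1.5 / 1000 = 97.58 kPa

97.58 kPa


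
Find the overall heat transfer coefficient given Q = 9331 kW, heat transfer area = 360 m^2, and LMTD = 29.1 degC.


From Q = U*A*LMTD, U = Q / (A * LMTD)
U = 9331 / (360 * 29.1) = 9331 / 10476 = 0.8907

0.8907 kW/(m^2*K)


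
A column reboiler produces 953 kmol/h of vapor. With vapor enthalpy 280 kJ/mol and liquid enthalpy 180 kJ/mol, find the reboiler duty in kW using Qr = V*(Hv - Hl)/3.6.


Qr = 953 * (280 - 180) / 3.6 = 953 * 100 / 3.6 = 26470

26470 kW


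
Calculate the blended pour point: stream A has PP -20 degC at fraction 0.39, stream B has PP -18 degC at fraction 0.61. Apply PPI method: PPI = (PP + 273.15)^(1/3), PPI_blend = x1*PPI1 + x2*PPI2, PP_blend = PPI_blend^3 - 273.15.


PPI_1 = (-20 + 273.15)^(1/3) = 6.325953
PPI_2 = (-18 + 273.15)^(1/3) = 6.342569
PPI_blend = 0.39 * 6.325953 + 0.61 * 6.342569 = 6.336089
PP_blend = 6.336089^3 - 273.15 = 254.3688 - 273.15 = -18.78

-18.78 degC


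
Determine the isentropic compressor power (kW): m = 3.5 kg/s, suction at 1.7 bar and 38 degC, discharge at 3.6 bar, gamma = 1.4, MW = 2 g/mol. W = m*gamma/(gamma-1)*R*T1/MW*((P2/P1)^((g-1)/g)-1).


Isentropic work: W = m*(gamma/(gamma-1))*(R*T1/MW)*((P2/P1)^((gamma-1)/gamma) - 1)
T1 = 38 + 273.15 = 311.15 K
Pressure ratio = 3.6 / 1.7 = 2.11765
Exponent = (1.4 - 1)/1.4 = 0.285714
(P2/P1)^exp - 1 = 2.11765^0.285714 - 1 = 0.239085
W = 3.5 * 1.4 / 0.4 * 8.314 * 311.15 / 2 * 0.239085 = 3788

3788 kW


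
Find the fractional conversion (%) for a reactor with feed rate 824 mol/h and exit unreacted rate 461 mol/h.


X = (F_in - F_out) / F_in * 100
Moles reacted = 824 - 461 = 363
X = 363 / 824 * 100
= 0.4405 * 100
= 44.05 %

44.05 %


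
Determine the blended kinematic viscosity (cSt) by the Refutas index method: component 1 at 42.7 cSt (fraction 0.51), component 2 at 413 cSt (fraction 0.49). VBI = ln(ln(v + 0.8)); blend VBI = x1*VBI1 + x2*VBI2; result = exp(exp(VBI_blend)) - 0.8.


Refutas method: VBN_i = 14.534*ln(ln(visc_i + 0.8)) + 10.975, blended linearly by mass fraction; since VBN is linear in VBI_i = ln(ln(visc_i + 0.8)) and the fractions sum to 1, blend VBI directly: visc = exp(exp(VBI_blend)) - 0.8
VBI_1 = ln(ln(42.7 + 0.8)) = 1.32781
VBI_2 = ln(ln(413 + 0.8)) = 1.79598
VBI_blend = 0.51 * 1.32781 + 0.49 * 1.79598 = 1.55721
visc_blend = exp(exp(1.55721)) - 0.8 = 114.3

114.3 cSt


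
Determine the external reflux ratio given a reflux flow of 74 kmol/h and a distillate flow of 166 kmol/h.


Reflux ratio definition: R = L / D (liquid returned / distillate withdrawn)
L = 74 kmol/h, D = 166 kmol/h
R = 74 / 166 = 0.4458

0.4458


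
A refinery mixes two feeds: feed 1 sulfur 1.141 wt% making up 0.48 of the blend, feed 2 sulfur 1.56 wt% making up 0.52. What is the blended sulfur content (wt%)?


Linear sulfur blending: S_blend = x1*S1 + x2*S2
Contribution 1: 0.48 * 1.141 = 0.54768 wt%
Contribution 2: 0.52 * 1.56 = 0.8112 wt%
S_blend = 0.54768 + 0.8112 = 1.35888

1.35888 wt%


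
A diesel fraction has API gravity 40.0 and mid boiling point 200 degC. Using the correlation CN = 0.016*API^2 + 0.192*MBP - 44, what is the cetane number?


CN = 0.016 * 40.0^2 + 0.192 * 200 - 44
CN = 25.6 + 38.4 - 44 = 20

20


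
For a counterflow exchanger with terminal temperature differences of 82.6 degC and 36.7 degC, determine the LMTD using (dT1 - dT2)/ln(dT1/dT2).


LMTD = (dT1 - dT2) / ln(dT1/dT2)
= (82.6 - 36.7) / ln(82.6 / 36.7) = 45.9 / 0.811233 = 56.58

56.58 degC


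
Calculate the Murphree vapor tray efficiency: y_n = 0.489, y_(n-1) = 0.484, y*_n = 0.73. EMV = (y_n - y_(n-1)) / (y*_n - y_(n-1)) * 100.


Murphree vapor efficiency: EMV = (y_n - y_(n-1)) / (y*_n - y_(n-1)) * 100
EMV = (0.489 - 0.484) / (0.73 - 0.484) * 100 = 0.005 / 0.246 * 100 = 2.033

2.033 %


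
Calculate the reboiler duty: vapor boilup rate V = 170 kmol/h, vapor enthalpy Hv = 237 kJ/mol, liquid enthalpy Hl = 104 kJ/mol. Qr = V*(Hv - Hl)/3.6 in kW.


Qr = 170 * (237 - 104) / 3.6 = 170 * 133 / 3.6 = 6281

6281 kW


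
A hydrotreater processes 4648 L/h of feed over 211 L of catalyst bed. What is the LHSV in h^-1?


LHSV = volumetric feed rate / catalyst volume
= 4648 L/h / 211 L
= 22.03 h^-1

22.03 h^-1


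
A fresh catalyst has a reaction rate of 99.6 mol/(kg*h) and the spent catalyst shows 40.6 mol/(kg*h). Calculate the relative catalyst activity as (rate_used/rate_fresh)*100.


Activity (%) = (rate_used / rate_fresh) * 100
rate_used = 40.6, rate_fresh = 99.6
= (40.6 / 99.6) * 100
= 0.4076 * 100 = 40.76

40.76 %


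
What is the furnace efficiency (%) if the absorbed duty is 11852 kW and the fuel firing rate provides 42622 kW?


Furnace efficiency = Q_absorbed / Q_fuel * 100
= 11852 / 42622 * 100 = 27.81

27.81 %


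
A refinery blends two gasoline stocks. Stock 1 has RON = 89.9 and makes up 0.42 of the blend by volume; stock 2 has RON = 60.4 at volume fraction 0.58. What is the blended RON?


Linear blending: RON_blend = sum(vi * RONi)
Contribution 1: 0.42 * 89.9 = 37.758
Contribution 2: 0.58 * 60.4 = 35.032
RON_blend = 37.758 + 35.032 = 72.79

72.79


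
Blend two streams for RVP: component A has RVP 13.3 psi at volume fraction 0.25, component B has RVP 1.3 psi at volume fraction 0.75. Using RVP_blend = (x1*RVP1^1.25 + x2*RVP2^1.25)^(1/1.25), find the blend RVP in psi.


Chevron index: RVP_blend = (sum xi*RVPi^1.25)^(1/1.25)
RVP^1.25 terms: 0.25 * 13.3^1.25 + 0.75 * 1.3^1.25 = 7.39082
RVP_blend = 7.39082^(1/1.25) = 4.954

4.954 psi


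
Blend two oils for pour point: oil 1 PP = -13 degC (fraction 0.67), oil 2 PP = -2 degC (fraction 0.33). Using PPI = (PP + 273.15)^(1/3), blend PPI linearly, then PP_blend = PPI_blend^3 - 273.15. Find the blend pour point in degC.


PPI_1 = (-13 + 273.15)^(1/3) = 6.383731
PPI_2 = (-2 + 273.15)^(1/3) = 6.472467
PPI_blend = 0.67 * 6.383731 + 0.33 * 6.472467 = 6.413014
PP_blend = 6.413014^3 - 273.15 = 263.7464 - 273.15 = -9.4

-9.4 degC


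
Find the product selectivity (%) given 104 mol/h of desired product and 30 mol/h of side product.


Selectivity = desired / (desired + undesired) * 100
Total products = 104 + 30 = 134 mol/h
S = 104 / 134 * 100
= 0.7761 * 100
= 77.61 %

77.61 %


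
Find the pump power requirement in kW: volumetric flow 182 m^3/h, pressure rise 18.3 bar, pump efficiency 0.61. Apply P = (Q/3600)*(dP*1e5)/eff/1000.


Q = 182 / 3600 = 0.0505556 m^3/s
P = 0.0505556 * (18.3 * 1e5) / 0.61 / 1000 = 151.7

151.7 kW


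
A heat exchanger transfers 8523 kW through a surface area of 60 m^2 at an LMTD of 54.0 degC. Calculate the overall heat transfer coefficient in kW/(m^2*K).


From Q = U*A*LMTD, U = Q / (A * LMTD)
U = 8523 / (60 * 54.0) = 8523 / 3240 = 2.631

2.631 kW/(m^2*K)


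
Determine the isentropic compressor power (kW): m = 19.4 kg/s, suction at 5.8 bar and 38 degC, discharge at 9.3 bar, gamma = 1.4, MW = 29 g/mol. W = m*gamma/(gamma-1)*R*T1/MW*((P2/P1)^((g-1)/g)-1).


Isentropic work: W = m*(gamma/(gamma-1))*(R*T1/MW)*((P2/P1)^((gamma-1)/gamma) - 1)
T1 = 38 + 273.15 = 311.15 K
Pressure ratio = 9.3 / 5.8 = 1.60345
Exponent = (1.4 - 1)/1.4 = 0.285714
(P2/P1)^exp - 1 = 1.60345^0.285714 - 1 = 0.144425
W = 19.4 * 1.4 / 0.4 * 8.314 * 311.15 / 29 * 0.144425 = 874.8

874.8 kW


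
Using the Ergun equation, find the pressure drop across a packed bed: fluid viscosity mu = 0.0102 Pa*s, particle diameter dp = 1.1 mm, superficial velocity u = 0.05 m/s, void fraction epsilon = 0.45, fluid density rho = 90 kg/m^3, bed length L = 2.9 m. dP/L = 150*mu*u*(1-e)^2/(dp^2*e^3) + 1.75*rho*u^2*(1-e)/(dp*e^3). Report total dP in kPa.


dp = 1.1 mm = 0.0011 m
Viscous term = 150*0.0102*0.05*(1-0.45)^2 / (0.0011^2*0.45^3) = 209877
Inertial term = 1.75*90*0.05^2*(1-0.45) / (0.0011*0.45^3) = 2160.49
dP/L = 209877 + 2160.49 = 212037 Pa/m
dP = 212037 * 2.9 / 1000 = 614.9 kPa

614.9 kPa


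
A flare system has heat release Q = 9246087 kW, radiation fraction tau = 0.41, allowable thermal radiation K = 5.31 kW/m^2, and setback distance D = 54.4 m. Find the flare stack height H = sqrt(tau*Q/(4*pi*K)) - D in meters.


tau*Q/(4*pi*K) = 0.41 * 9246087 / (4 * pi * 5.31) = 56811.7
sqrt(56811.7) = 238.352
H = 238.352 - 54.4 = 184.0

184.0 m


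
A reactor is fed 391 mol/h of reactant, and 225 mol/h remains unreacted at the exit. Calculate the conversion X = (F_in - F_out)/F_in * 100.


X = (F_in - F_out) / F_in * 100
Moles reacted = 391 - 225 = 166
X = 166 / 391 * 100
= 0.4246 * 100
= 42.46 %

42.46 %


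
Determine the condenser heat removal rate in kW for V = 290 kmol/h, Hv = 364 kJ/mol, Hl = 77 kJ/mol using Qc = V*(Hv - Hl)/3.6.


Qc = 290 * (364 - 77) / 3.6 = 290 * 287 / 3.6 = 23120

23120 kW


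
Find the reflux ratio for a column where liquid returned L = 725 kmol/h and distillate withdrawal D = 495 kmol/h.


Reflux ratio definition: R = L / D (liquid returned / distillate withdrawn)
L = 725 kmol/h, D = 495 kmol/h
R = 725 / 495 = 1.465

1.465


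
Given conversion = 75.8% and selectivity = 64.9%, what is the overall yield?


Overall yield = conversion (%) * selectivity (%) / 100
Conversion = 75.8%, Selectivity = 64.9%
Y = 75.8 * 64.9 / 100
= 49.1942 %

49.1942 %


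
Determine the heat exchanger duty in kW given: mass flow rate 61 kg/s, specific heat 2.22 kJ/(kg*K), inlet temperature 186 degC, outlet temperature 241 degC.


Q = m_dot * cp * delta_T
delta_T = 241 - 186 = 55 K
Q = 61 * 2.22 * 55
= 135.42 * 55
= 7448.1 kW

7448.1 kW


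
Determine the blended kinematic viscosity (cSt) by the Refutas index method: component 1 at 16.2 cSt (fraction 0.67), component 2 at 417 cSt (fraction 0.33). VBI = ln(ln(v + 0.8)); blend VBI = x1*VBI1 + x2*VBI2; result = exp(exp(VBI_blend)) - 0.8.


Refutas method: VBN_i = 14.534*ln(ln(visc_i + 0.8)) + 10.975, blended linearly by mass fraction; since VBN is linear in VBI_i = ln(ln(visc_i + 0.8)) and the fractions sum to 1, blend VBI directly: visc = exp(exp(VBI_blend)) - 0.8
VBI_1 = ln(ln(16.2 + 0.8)) = 1.04141
VBI_2 = ln(ln(417 + 0.8)) = 1.79758
VBI_blend = 0.67 * 1.04141 + 0.33 * 1.79758 = 1.29095
visc_blend = exp(exp(1.29095)) - 0.8 = 37.15

37.15 cSt


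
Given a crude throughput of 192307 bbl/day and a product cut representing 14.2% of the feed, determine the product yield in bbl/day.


Crude throughput = 192307 bbl/day
Fraction yield = 14.2%
yield = throughput * fraction / 100
yield = 192307 * 14.2 / 100 = 27307.594

27307.594 bbl/day


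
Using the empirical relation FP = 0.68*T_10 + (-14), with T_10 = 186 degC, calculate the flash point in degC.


FP = 0.68 * 186 + (-14) = 112.48

112.48 degC


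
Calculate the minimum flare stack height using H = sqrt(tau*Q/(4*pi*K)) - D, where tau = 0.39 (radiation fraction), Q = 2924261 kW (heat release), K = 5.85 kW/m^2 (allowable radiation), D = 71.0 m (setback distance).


tau*Q/(4*pi*K) = 0.39 * 2924261 / (4 * pi * 5.85) = 15513.7
sqrt(15513.7) = 124.554
H = 124.554 - 71.0 = 53.55

53.55 m


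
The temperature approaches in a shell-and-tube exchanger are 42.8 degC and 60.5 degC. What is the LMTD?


LMTD = (dT1 - dT2) / ln(dT1/dT2)
= (42.8 - 60.5) / ln(42.8 / 60.5) = -17.7 / -0.346105 = 51.14

51.14 degC


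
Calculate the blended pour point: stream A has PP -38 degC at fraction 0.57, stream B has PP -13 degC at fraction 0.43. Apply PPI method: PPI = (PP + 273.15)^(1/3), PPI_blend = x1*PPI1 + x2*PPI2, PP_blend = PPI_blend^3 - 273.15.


PPI_1 = (-38 + 273.15)^(1/3) = 6.172318
PPI_2 = (-13 + 273.15)^(1/3) = 6.383731
PPI_blend = 0.57 * 6.172318 + 0.43 * 6.383731 = 6.263226
PP_blend = 6.263226^3 - 273.15 = 245.6938 - 273.15 = -27.46

-27.46 degC


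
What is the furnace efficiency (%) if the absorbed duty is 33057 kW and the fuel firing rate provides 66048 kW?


Furnace efficiency = Q_absorbed / Q_fuel * 100
= 33057 / 66048 * 100 = 50.05

50.05 %


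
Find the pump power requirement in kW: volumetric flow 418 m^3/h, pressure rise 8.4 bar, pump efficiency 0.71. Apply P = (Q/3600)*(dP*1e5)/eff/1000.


Q = 418 / 3600 = 0.116111 m^3/s
P = 0.116111 * (8.4 * 1e5) / 0.71 / 1000 = 137.4

137.4 kW


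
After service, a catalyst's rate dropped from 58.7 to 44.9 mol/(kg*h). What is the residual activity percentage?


Activity (%) = (rate_used / rate_fresh) * 100
rate_used = 44.9, rate_fresh = 58.7
= (44.9 / 58.7) * 100
= 0.7649 * 100 = 76.49

76.49 %


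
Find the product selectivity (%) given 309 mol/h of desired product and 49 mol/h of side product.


Selectivity = desired / (desired + undesired) * 100
Total products = 309 + 49 = 358 mol/h
S = 309 / 358 * 100
= 0.8631 * 100
= 86.31 %

86.31 %


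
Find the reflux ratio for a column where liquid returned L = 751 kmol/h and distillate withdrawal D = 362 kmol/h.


Reflux ratio definition: R = L / D (liquid returned / distillate withdrawn)
L = 751 kmol/h, D = 362 kmol/h
R = 751 / 362 = 2.075

2.075


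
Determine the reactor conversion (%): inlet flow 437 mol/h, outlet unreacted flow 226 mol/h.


X = (F_in - F_out) / F_in * 100
Moles reacted = 437 - 226 = 211
X = 211 / 437 * 100
= 0.4828 * 100
= 48.28 %

48.28 %


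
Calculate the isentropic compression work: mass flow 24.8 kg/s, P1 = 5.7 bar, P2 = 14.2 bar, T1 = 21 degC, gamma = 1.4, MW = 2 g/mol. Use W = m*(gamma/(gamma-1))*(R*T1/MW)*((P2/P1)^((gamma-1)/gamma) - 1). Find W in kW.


Isentropic work: W = m*(gamma/(gamma-1))*(R*T1/MW)*((P2/P1)^((gamma-1)/gamma) - 1)
T1 = 21 + 273.15 = 294.15 K
Pressure ratio = 14.2 / 5.7 = 2.49123
Exponent = (1.4 - 1)/1.4 = 0.285714
(P2/P1)^exp - 1 = 2.49123^0.285714 - 1 = 0.297959
W = 24.8 * 1.4 / 0.4 * 8.314 * 294.15 / 2 * 0.297959 = 31620

31620 kW


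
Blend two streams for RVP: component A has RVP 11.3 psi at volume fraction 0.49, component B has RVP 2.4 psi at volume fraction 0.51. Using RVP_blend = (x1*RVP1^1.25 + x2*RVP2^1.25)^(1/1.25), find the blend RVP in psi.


Chevron index: RVP_blend = (sum xi*RVPi^1.25)^(1/1.25)
RVP^1.25 terms: 0.49 * 11.3^1.25 + 0.51 * 2.4^1.25 = 11.6753
RVP_blend = 11.6753^(1/1.25) = 7.142

7.142 psi


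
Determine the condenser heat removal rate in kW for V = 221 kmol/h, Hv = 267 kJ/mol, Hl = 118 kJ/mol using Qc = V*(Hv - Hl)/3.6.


Qc = 221 * (267 - 118) / 3.6 = 221 * 149 / 3.6 = 9147

9147 kW


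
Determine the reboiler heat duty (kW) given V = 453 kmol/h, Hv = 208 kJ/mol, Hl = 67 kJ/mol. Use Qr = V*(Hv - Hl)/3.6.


Qr = 453 * (208 - 67) / 3.6 = 453 * 141 / 3.6 = 17740

17740 kW


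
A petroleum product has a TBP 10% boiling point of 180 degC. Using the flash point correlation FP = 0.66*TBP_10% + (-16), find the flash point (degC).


FP = 0.66 * 180 + (-16) = 102.8

102.8 degC


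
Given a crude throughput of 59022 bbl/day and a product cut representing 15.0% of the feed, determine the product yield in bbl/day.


Crude throughput = 59022 bbl/day
Fraction yield = 15.0%
yield = throughput * fraction / 100
yield = 59022 * 15.0 / 100 = 8853.3

8853.3 bbl/day


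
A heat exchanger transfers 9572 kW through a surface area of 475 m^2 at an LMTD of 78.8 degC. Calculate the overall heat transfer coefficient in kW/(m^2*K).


From Q = U*A*LMTD, U = Q / (A * LMTD)
U = 9572 / (475 * 78.8) = 9572 / 37430 = 0.2557

0.2557 kW/(m^2*K)


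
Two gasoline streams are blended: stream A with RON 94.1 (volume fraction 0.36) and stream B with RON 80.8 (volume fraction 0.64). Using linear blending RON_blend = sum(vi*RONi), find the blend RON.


Linear blending: RON_blend = sum(vi * RONi)
Contribution 1: 0.36 * 94.1 = 33.876
Contribution 2: 0.64 * 80.8 = 51.712
RON_blend = 33.876 + 51.712 = 85.588

85.588


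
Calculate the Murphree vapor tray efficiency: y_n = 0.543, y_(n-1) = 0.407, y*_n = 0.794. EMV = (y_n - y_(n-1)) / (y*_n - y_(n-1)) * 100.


Murphree vapor efficiency: EMV = (y_n - y_(n-1)) / (y*_n - y_(n-1)) * 100
EMV = (0.543 - 0.407) / (0.794 - 0.407) * 100 = 0.136 / 0.387 * 100 = 35.14

35.14 %


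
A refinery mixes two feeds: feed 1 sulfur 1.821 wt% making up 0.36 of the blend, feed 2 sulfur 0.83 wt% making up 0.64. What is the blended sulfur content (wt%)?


Linear sulfur blending: S_blend = x1*S1 + x2*S2
Contribution 1: 0.36 * 1.821 = 0.65556 wt%
Contribution 2: 0.64 * 0.83 = 0.5312 wt%
S_blend = 0.65556 + 0.5312 = 1.18676

1.18676 wt%


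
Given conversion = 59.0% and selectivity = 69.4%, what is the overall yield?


Overall yield = conversion (%) * selectivity (%) / 100
Conversion = 59.0%, Selectivity = 69.4%
Y = 59.0 * 69.4 / 100
= 40.946 %

40.946 %


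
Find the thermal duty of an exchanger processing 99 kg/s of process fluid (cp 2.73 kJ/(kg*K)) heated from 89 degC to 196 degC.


Q = m_dot * cp * delta_T
delta_T = 196 - 89 = 107 K
Q = 99 * 2.73 * 107
= 270.27 * 107
= 28918.89 kW

28918.89 kW


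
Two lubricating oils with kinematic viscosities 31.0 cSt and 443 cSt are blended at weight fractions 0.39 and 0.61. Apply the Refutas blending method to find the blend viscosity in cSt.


Refutas method: VBN_i = 14.534*ln(ln(visc_i + 0.8)) + 10.975, blended linearly by mass fraction; since VBN is linear in VBI_i = ln(ln(visc_i + 0.8)) and the fractions sum to 1, blend VBI directly: visc = exp(exp(VBI_blend)) - 0.8
VBI_1 = ln(ln(31.0 + 0.8)) = 1.24111
VBI_2 = ln(ln(443 + 0.8)) = 1.80753
VBI_blend = 0.39 * 1.24111 + 0.61 * 1.80753 = 1.58663
visc_blend = exp(exp(1.58663)) - 0.8 = 131.8

131.8 cSt


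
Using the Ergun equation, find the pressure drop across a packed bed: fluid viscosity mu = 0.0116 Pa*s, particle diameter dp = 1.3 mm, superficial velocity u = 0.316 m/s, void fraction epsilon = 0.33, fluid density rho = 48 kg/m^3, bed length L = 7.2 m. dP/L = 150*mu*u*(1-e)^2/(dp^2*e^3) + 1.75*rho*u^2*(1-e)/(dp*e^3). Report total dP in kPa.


dp = 1.3 mm = 0.0013 m
Viscous term = 150*0.0116*0.316*(1-0.33)^2 / (0.0013^2*0.33^3) = 4064030
Inertial term = 1.75*48*0.316^2*(1-0.33) / (0.0013*0.33^3) = 120294
dP/L = 4064030 + 120294 = 4184320 Pa/m
dP = 4184320 * 7.2 / 1000 = 30130 kPa

30130 kPa


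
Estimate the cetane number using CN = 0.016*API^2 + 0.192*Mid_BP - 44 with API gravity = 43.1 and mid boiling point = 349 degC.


CN = 0.016 * 43.1^2 + 0.192 * 349 - 44
CN = 29.72176 + 67.008 - 44 = 52.72976

52.72976


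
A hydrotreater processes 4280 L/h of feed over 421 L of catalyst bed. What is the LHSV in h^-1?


LHSV = volumetric feed rate / catalyst volume
= 4280 L/h / 421 L
= 10.17 h^-1

10.17 h^-1


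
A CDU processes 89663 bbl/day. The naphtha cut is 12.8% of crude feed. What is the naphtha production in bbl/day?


Crude throughput = 89663 bbl/day
Fraction yield = 12.8%
yield = throughput * fraction / 100
yield = 89663 * 12.8 / 100 = 11476.864

11476.864 bbl/day


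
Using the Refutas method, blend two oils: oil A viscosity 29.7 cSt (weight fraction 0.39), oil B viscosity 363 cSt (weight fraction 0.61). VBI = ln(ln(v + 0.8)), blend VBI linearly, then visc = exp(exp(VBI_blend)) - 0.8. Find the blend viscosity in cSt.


Refutas method: VBN_i = 14.534*ln(ln(visc_i + 0.8)) + 10.975, blended linearly by mass fraction; since VBN is linear in VBI_i = ln(ln(visc_i + 0.8)) and the fractions sum to 1, blend VBI directly: visc = exp(exp(VBI_blend)) - 0.8
VBI_1 = ln(ln(29.7 + 0.8)) = 1.22898
VBI_2 = ln(ln(363 + 0.8)) = 1.77438
VBI_blend = 0.39 * 1.22898 + 0.61 * 1.77438 = 1.56167
visc_blend = exp(exp(1.56167)) - 0.8 = 116.7

116.7 cSt


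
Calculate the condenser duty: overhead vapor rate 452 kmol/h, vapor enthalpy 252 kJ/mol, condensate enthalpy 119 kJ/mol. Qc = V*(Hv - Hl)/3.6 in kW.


Qc = 452 * (252 - 119) / 3.6 = 452 * 133 / 3.6 = 16700

16700 kW


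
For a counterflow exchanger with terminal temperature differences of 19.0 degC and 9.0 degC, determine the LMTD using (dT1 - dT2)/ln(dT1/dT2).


LMTD = (dT1 - dT2) / ln(dT1/dT2)
= (19.0 - 9.0) / ln(19.0 / 9.0) = 10 / 0.747214 = 13.38

13.38 degC


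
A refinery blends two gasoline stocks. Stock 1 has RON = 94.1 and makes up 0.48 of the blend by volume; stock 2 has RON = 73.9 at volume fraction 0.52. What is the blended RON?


Linear blending: RON_blend = sum(vi * RONi)
Contribution 1: 0.48 * 94.1 = 45.168
Contribution 2: 0.52 * 73.9 = 38.428
RON_blend = 45.168 + 38.428 = 83.596

83.596


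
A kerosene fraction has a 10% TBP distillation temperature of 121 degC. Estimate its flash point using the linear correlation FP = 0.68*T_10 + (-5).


FP = 0.68 * 121 + (-5) = 77.28

77.28 degC


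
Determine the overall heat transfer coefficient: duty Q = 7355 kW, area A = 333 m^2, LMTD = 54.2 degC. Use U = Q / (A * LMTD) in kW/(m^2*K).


From Q = U*A*LMTD, U = Q / (A * LMTD)
U = 7355 / (333 * 54.2) = 7355 / 18048.6 = 0.4075

0.4075 kW/(m^2*K)


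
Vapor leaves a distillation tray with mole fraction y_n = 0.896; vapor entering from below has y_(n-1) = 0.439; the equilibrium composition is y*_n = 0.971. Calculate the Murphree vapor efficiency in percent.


Murphree vapor efficiency: EMV = (y_n - y_(n-1)) / (y*_n - y_(n-1)) * 100
EMV = (0.896 - 0.439) / (0.971 - 0.439) * 100 = 0.457 / 0.532 * 100 = 85.90

85.90 %


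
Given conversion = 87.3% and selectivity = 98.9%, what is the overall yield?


Overall yield = conversion (%) * selectivity (%) / 100
Conversion = 87.3%, Selectivity = 98.9%
Y = 87.3 * 98.9 / 100
= 86.3397 %

86.3397 %


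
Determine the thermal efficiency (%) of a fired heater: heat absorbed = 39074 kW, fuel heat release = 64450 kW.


Furnace efficiency = Q_absorbed / Q_fuel * 100
= 39074 / 64450 * 100 = 60.63

60.63 %


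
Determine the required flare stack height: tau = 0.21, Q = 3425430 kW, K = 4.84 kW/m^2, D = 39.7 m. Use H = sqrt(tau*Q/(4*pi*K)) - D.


tau*Q/(4*pi*K) = 0.21 * 3425430 / (4 * pi * 4.84) = 11827.1
sqrt(11827.1) = 108.752
H = 108.752 - 39.7 = 69.05

69.05 m


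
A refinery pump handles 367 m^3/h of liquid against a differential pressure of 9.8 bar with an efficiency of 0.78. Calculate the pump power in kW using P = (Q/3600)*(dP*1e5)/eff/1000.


Q = 367 / 3600 = 0.101944 m^3/s
P = 0.101944 * (9.8 * 1e5) / 0.78 / 1000 = 128.1

128.1 kW


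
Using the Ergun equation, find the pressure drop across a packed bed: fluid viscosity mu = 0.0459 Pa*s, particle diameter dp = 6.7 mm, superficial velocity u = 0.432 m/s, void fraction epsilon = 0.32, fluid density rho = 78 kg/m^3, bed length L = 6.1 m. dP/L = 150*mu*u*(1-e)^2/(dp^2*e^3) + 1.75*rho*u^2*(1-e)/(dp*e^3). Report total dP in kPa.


dp = 6.7 mm = 0.0067 m
Viscous term = 150*0.0459*0.432*(1-0.32)^2 / (0.0067^2*0.32^3) = 934988
Inertial term = 1.75*78*0.432^2*(1-0.32) / (0.0067*0.32^3) = 78901.3
dP/L = 934988 + 78901.3 = 1013890 Pa/m
dP = 1013890 * 6.1 / 1000 = 6185 kPa

6185 kPa


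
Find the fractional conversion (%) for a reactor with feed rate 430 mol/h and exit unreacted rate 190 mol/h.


X = (F_in - F_out) / F_in * 100
Moles reacted = 430 - 190 = 240
X = 240 / 430 * 100
= 0.5581 * 100
= 55.81 %

55.81 %


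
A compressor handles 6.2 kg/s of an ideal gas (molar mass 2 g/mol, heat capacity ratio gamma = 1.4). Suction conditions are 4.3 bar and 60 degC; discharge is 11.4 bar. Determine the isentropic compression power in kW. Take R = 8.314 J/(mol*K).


Isentropic work: W = m*(gamma/(gamma-1))*(R*T1/MW)*((P2/P1)^((gamma-1)/gamma) - 1)
T1 = 60 + 273.15 = 333.15 K
Pressure ratio = 11.4 / 4.3 = 2.65116
Exponent = (1.4 - 1)/1.4 = 0.285714
(P2/P1)^exp - 1 = 2.65116^0.285714 - 1 = 0.32124
W = 6.2 * 1.4 / 0.4 * 8.314 * 333.15 / 2 * 0.32124 = 9654

9654 kW


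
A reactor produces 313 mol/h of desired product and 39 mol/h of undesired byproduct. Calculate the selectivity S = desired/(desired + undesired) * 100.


Selectivity = desired / (desired + undesired) * 100
Total products = 313 + 39 = 352 mol/h
S = 313 / 352 * 100
= 0.8892 * 100
= 88.92 %

88.92 %


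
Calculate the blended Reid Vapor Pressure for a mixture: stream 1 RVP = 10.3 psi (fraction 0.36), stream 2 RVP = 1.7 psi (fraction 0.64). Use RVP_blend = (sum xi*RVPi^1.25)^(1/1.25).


Chevron index: RVP_blend = (sum xi*RVPi^1.25)^(1/1.25)
RVP^1.25 terms: 0.36 * 10.3^1.25 + 0.64 * 1.7^1.25 = 7.88511
RVP_blend = 7.88511^(1/1.25) = 5.217

5.217 psi


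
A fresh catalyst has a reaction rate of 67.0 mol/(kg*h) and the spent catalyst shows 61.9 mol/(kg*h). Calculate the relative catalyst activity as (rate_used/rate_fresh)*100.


Activity (%) = (rate_used / rate_fresh) * 100
rate_used = 61.9, rate_fresh = 67.0
= (61.9 / 67.0) * 100
= 0.9239 * 100 = 92.39

92.39 %


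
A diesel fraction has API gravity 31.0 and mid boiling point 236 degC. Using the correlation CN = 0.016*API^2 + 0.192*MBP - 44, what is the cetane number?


CN = 0.016 * 31.0^2 + 0.192 * 236 - 44
CN = 15.376 + 45.312 - 44 = 16.688

16.688


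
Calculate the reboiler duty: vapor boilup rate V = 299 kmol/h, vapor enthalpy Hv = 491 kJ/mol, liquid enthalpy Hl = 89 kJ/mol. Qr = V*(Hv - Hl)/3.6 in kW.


Qr = 299 * (491 - 89) / 3.6 = 299 * 402 / 3.6 = 33390

33390 kW


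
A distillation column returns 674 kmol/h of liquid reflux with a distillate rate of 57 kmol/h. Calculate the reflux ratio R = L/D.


Reflux ratio definition: R = L / D (liquid returned / distillate withdrawn)
L = 674 kmol/h, D = 57 kmol/h
R = 674 / 57 = 11.82

11.82


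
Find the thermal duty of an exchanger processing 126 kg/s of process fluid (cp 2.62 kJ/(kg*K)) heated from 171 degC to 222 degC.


Q = m_dot * cp * delta_T
delta_T = 222 - 171 = 51 K
Q = 126 * 2.62 * 51
= 330.12 * 51
= 16836.12 kW

16836.12 kW


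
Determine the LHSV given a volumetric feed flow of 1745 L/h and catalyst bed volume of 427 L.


LHSV = volumetric feed rate / catalyst volume
= 1745 L/h / 427 L
= 4.087 h^-1

4.087 h^-1


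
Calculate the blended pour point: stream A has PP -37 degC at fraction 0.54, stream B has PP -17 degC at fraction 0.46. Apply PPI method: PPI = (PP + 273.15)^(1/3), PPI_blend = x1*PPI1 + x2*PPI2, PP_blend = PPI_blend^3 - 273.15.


PPI_1 = (-37 + 273.15)^(1/3) = 6.181056
PPI_2 = (-17 + 273.15)^(1/3) = 6.350844
PPI_blend = 0.54 * 6.181056 + 0.46 * 6.350844 = 6.259158
PP_blend = 6.259158^3 - 273.15 = 245.2154 - 273.15 = -27.93

-27.93 degC


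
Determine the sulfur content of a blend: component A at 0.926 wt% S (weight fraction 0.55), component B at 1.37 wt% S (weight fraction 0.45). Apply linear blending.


Linear sulfur blending: S_blend = x1*S1 + x2*S2
Contribution 1: 0.55 * 0.926 = 0.5093 wt%
Contribution 2: 0.45 * 1.37 = 0.6165 wt%
S_blend = 0.5093 + 0.6165 = 1.1258

1.1258 wt%


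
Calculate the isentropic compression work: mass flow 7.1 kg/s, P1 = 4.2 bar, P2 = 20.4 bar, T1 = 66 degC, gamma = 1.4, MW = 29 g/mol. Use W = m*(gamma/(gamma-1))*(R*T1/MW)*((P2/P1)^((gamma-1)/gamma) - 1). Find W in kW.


Isentropic work: W = m*(gamma/(gamma-1))*(R*T1/MW)*((P2/P1)^((gamma-1)/gamma) - 1)
T1 = 66 + 273.15 = 339.15 K
Pressure ratio = 20.4 / 4.2 = 4.85714
Exponent = (1.4 - 1)/1.4 = 0.285714
(P2/P1)^exp - 1 = 4.85714^0.285714 - 1 = 0.570755
W = 7.1 * 1.4 / 0.4 * 8.314 * 339.15 / 29 * 0.570755 = 1379

1379 kW


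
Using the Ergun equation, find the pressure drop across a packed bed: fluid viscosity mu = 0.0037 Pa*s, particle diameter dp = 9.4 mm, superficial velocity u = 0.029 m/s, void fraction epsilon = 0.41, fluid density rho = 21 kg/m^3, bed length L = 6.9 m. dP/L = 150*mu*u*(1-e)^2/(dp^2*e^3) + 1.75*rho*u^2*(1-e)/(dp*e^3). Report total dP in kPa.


dp = 9.4 mm = 0.0094 m
Viscous term = 150*0.0037*0.029*(1-0.41)^2 / (0.0094^2*0.41^3) = 920
Inertial term = 1.75*21*0.029^2*(1-0.41) / (0.0094*0.41^3) = 28.1466
dP/L = 920 + 28.1466 = 948.147 Pa/m
dP = 948.147 * 6.9 / 1000 = 6.542 kPa

6.542 kPa


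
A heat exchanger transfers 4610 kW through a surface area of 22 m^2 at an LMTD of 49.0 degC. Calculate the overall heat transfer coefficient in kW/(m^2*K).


From Q = U*A*LMTD, U = Q / (A * LMTD)
U = 4610 / (22 * 49.0) = 4610 / 1078 = 4.276

4.276 kW/(m^2*K)


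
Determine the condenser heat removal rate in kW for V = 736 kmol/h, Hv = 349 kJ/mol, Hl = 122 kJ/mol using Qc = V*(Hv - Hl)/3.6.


Qc = 736 * (349 - 122) / 3.6 = 736 * 227 / 3.6 = 46410

46410 kW


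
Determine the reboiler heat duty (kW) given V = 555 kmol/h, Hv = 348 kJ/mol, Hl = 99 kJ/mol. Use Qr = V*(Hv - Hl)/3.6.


Qr = 555 * (348 - 99) / 3.6 = 555 * 249 / 3.6 = 38390

38390 kW


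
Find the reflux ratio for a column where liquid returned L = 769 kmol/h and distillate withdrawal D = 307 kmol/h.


Reflux ratio definition: R = L / D (liquid returned / distillate withdrawn)
L = 769 kmol/h, D = 307 kmol/h
R = 769 / 307 = 2.505

2.505


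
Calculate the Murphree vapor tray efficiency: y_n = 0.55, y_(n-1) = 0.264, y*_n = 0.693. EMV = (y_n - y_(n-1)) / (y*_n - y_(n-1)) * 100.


Murphree vapor efficiency: EMV = (y_n - y_(n-1)) / (y*_n - y_(n-1)) * 100
EMV = (0.55 - 0.264) / (0.693 - 0.264) * 100 = 0.286 / 0.429 * 100 = 66.67

66.67 %


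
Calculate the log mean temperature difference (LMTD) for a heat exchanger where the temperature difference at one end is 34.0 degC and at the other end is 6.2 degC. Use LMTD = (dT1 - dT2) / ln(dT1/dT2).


LMTD = (dT1 - dT2) / ln(dT1/dT2)
= (34.0 - 6.2) / ln(34.0 / 6.2) = 27.8 / 1.70181 = 16.34

16.34 degC


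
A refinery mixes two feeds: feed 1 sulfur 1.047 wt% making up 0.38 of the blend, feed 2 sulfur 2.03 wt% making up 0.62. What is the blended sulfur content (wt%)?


Linear sulfur blending: S_blend = x1*S1 + x2*S2
Contribution 1: 0.38 * 1.047 = 0.39786 wt%
Contribution 2: 0.62 * 2.03 = 1.2586 wt%
S_blend = 0.39786 + 1.2586 = 1.65646

1.65646 wt%


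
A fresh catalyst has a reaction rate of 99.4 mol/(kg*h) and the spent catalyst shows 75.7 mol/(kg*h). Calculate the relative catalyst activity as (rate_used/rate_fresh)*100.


Activity (%) = (rate_used / rate_fresh) * 100
rate_used = 75.7, rate_fresh = 99.4
= (75.7 / 99.4) * 100
= 0.7616 * 100 = 76.16

76.16 %


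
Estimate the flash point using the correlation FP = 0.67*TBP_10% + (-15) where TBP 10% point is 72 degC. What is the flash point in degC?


FP = 0.67 * 72 + (-15) = 33.24

33.24 degC


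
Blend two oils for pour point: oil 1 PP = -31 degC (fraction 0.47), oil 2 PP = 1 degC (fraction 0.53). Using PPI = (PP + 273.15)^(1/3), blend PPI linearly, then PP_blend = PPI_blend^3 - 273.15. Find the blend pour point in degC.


PPI_1 = (-31 + 273.15)^(1/3) = 6.232967
PPI_2 = (1 + 273.15)^(1/3) = 6.49625
PPI_blend = 0.47 * 6.232967 + 0.53 * 6.49625 = 6.372507
PP_blend = 6.372507^3 - 273.15 = 258.7802 - 273.15 = -14.37

-14.37 degC


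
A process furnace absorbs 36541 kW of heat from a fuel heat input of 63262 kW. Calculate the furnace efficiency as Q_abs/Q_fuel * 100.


Furnace efficiency = Q_absorbed / Q_fuel * 100
= 36541 / 63262 * 100 = 57.76

57.76 %


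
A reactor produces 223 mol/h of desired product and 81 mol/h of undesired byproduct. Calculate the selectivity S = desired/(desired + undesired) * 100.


Selectivity = desired / (desired + undesired) * 100
Total products = 223 + 81 = 304 mol/h
S = 223 / 304 * 100
= 0.7336 * 100
= 73.36 %

73.36 %


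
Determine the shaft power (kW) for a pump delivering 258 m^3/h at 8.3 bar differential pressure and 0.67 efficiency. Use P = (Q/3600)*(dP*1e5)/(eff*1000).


Q = 258 / 3600 = 0.0716667 m^3/s
P = 0.0716667 * (8.3 * 1e5) / 0.67 / 1000 = 88.78

88.78 kW


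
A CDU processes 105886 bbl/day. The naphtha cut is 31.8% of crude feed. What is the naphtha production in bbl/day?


Crude throughput = 105886 bbl/day
Fraction yield = 31.8%
yield = throughput * fraction / 100
yield = 105886 * 31.8 / 100 = 33671.748

33671.748 bbl/day


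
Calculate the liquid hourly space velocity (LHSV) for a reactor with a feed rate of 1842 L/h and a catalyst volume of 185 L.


LHSV = volumetric feed rate / catalyst volume
= 1842 L/h / 185 L
= 9.957 h^-1

9.957 h^-1


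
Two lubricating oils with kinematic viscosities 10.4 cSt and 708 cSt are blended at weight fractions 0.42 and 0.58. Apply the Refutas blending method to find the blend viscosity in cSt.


Refutas method: VBN_i = 14.534*ln(ln(visc_i + 0.8)) + 10.975, blended linearly by mass fraction; since VBN is linear in VBI_i = ln(ln(visc_i + 0.8)) and the fractions sum to 1, blend VBI directly: visc = exp(exp(VBI_blend)) - 0.8
VBI_1 = ln(ln(10.4 + 0.8)) = 0.882078
VBI_2 = ln(ln(708 + 0.8)) = 1.88154
VBI_blend = 0.42 * 0.882078 + 0.58 * 1.88154 = 1.46177
visc_blend = exp(exp(1.46177)) - 0.8 = 73.91

73.91 cSt


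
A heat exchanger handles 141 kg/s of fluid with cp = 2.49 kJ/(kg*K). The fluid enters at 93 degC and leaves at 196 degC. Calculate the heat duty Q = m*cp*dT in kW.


Q = m_dot * cp * delta_T
delta_T = 196 - 93 = 103 K
Q = 141 * 2.49 * 103
= 351.09 * 103
= 36162.27 kW

36162.27 kW


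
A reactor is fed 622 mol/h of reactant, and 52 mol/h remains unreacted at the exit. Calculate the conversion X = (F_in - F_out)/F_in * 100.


X = (F_in - F_out) / F_in * 100
Moles reacted = 622 - 52 = 570
X = 570 / 622 * 100
= 0.9164 * 100
= 91.64 %

91.64 %


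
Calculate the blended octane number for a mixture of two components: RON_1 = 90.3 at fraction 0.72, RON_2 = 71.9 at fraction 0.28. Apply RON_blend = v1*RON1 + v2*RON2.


Linear blending: RON_blend = sum(vi * RONi)
Contribution 1: 0.72 * 90.3 = 65.016
Contribution 2: 0.28 * 71.9 = 20.132
RON_blend = 65.016 + 20.132 = 85.148

85.148


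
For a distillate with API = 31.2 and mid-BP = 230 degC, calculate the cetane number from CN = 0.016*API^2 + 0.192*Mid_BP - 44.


CN = 0.016 * 31.2^2 + 0.192 * 230 - 44
CN = 15.57504 + 44.16 - 44 = 15.73504

15.73504


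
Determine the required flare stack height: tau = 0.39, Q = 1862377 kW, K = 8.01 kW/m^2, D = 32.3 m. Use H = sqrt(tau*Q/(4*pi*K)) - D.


tau*Q/(4*pi*K) = 0.39 * 1862377 / (4 * pi * 8.01) = 7215.89
sqrt(7215.89) = 84.9464
H = 84.9464 - 32.3 = 52.65

52.65 m


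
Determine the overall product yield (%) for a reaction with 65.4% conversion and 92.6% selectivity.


Overall yield = conversion (%) * selectivity (%) / 100
Conversion = 65.4%, Selectivity = 92.6%
Y = 65.4 * 92.6 / 100
= 60.5604 %

60.5604 %


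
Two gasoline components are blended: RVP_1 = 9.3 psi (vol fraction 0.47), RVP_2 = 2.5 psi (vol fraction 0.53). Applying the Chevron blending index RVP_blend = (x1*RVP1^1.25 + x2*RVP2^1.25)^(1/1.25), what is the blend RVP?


Chevron index: RVP_blend = (sum xi*RVPi^1.25)^(1/1.25)
RVP^1.25 terms: 0.47 * 9.3^1.25 + 0.53 * 2.5^1.25 = 9.29921
RVP_blend = 9.29921^(1/1.25) = 5.953

5.953 psi


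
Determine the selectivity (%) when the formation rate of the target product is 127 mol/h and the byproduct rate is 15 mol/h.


Selectivity = desired / (desired + undesired) * 100
Total products = 127 + 15 = 142 mol/h
S = 127 / 142 * 100
= 0.8944 * 100
= 89.44 %

89.44 %


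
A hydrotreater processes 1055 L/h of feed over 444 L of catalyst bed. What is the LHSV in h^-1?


LHSV = volumetric feed rate / catalyst volume
= 1055 L/h / 444 L
= 2.376 h^-1

2.376 h^-1


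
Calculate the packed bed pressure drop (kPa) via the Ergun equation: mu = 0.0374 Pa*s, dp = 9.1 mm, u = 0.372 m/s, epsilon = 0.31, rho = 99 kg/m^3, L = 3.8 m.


dp = 9.1 mm = 0.0091 m
Viscous term = 150*0.0374*0.372*(1-0.31)^2 / (0.0091^2*0.31^3) = 402751
Inertial term = 1.75*99*0.372^2*(1-0.31) / (0.0091*0.31^3) = 61021.3
dP/L = 402751 + 61021.3 = 463772 Pa/m
dP = 463772 * 3.8 / 1000 = 1762 kPa

1762 kPa


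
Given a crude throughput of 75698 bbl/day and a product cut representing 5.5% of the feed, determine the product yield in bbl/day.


Crude throughput = 75698 bbl/day
Fraction yield = 5.5%
yield = throughput * fraction / 100
yield = 75698 * 5.5 / 100 = 4163.39

4163.39 bbl/day


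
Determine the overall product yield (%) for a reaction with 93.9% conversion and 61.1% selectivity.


Overall yield = conversion (%) * selectivity (%) / 100
Conversion = 93.9%, Selectivity = 61.1%
Y = 93.9 * 61.1 / 100
= 57.3729 %

57.3729 %


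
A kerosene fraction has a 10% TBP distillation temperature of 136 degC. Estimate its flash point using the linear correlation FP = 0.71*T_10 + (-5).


FP = 0.71 * 136 + (-5) = 91.56

91.56 degC


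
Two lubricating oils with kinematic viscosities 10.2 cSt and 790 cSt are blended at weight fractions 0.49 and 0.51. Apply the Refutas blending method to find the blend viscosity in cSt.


Refutas method: VBN_i = 14.534*ln(ln(visc_i + 0.8)) + 10.975, blended linearly by mass fraction; since VBN is linear in VBI_i = ln(ln(visc_i + 0.8)) and the fractions sum to 1, blend VBI directly: visc = exp(exp(VBI_blend)) - 0.8
VBI_1 = ln(ln(10.2 + 0.8)) = 0.874591
VBI_2 = ln(ln(790 + 0.8)) = 1.89808
VBI_blend = 0.49 * 0.874591 + 0.51 * 1.89808 = 1.39657
visc_blend = exp(exp(1.39657)) - 0.8 = 56.10

56.10 cSt
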